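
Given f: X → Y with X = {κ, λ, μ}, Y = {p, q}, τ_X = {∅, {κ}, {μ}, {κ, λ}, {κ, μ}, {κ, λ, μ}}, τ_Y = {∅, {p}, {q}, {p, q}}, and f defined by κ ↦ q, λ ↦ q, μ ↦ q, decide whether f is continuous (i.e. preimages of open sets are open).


f IS continuous.

Compute f^{-1}(U) for each U ∈ τ_Y:
  U = ∅: f^{-1}(U) = ∅ ∈ τ_X ✓.
  U = {p}: f^{-1}(U) = ∅ ∈ τ_X ✓.
  U = {q}: f^{-1}(U) = {κ, λ, μ} ∈ τ_X ✓.
  U = {p, q}: f^{-1}(U) = {κ, λ, μ} ∈ τ_X ✓.
Every preimage lies in τ_X, so f IS continuous.


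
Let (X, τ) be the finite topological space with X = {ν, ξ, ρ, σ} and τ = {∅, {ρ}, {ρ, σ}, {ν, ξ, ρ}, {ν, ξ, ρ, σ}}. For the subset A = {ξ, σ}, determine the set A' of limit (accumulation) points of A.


A' = {ν}

For each x ∈ X, list the open sets U ∈ τ with x ∈ U, then check whether U ∩ (A ∖ {x}) ≠ ∅ for every such U.
  x = ν: opens ∋ x are {ν, ξ, ρ}, {ν, ξ, ρ, σ}; each meets A ∖ {ν}, so x IS a limit point.
  x = ξ: open {ν, ξ, ρ} ∋ x has {ν, ξ, ρ} ∩ (A ∖ {ξ}) = ∅, so x is NOT a limit point.
  x = ρ: open {ρ} ∋ x has {ρ} ∩ (A ∖ {ρ}) = ∅, so x is NOT a limit point.
  x = σ: open {ρ, σ} ∋ x has {ρ, σ} ∩ (A ∖ {σ}) = ∅, so x is NOT a limit point.
Collecting: A' = {ν}.


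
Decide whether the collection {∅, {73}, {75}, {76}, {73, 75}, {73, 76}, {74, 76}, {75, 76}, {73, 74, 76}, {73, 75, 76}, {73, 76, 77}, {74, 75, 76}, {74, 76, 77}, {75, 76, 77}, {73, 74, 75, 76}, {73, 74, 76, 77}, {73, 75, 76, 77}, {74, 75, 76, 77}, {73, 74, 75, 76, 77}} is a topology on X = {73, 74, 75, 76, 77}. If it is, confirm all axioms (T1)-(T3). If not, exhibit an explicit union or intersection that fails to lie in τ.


τ is NOT a topology on X.

Axiom (T1): ∅ ∈ τ? Yes; X ∈ τ? Yes.
Axiom (T2/T3): check pairwise unions and intersections of members of τ.
Counterexample for (T3): {73, 76, 77} ∩ {74, 76, 77} = {76, 77} ∉ τ. Therefore τ is NOT a topology.


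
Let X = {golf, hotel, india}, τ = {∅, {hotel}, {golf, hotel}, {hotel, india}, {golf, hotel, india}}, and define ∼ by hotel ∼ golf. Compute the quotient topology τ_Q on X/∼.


X/∼ = {[golf=hotel], [india]}; |τ_Q| = 3.

Equivalence classes: [golf=hotel], [india].
Quotient map π: X → X/∼ sends golf ↦ [golf=hotel], hotel ↦ [golf=hotel], india ↦ [india].
For each subset V ⊆ X/∼, compute π^{-1}(V) ⊆ X and check whether π^{-1}(V) ∈ τ. V is open in τ_Q iff π^{-1}(V) ∈ τ.
  V = {}: π^{-1}(V) = ∅ ∈ τ ✓.
  V = {[golf=hotel]}: π^{-1}(V) = {golf, hotel} ∈ τ ✓.
  V = {[india]}: π^{-1}(V) = {india} ∉ τ ✗.
  V = {[golf=hotel], [india]}: π^{-1}(V) = {golf, hotel, india} ∈ τ ✓.
Open sets in the quotient: τ_Q = {{}, {[golf=hotel]}, {[golf=hotel], [india]}} (3 elements).


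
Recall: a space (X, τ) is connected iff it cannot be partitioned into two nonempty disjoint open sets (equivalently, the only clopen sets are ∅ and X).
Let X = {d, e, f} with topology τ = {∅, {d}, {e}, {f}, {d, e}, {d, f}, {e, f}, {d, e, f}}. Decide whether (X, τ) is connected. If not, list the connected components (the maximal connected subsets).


(X, τ) is disconnected; components = [{d}, {e}, {f}].

Find clopen sets (U ∈ τ with X ∖ U ∈ τ):
  U = ∅, X ∖ U = {d, e, f} — both open, so U is clopen.
  U = {d}, X ∖ U = {e, f} — both open, so U is clopen.
  U = {e}, X ∖ U = {d, f} — both open, so U is clopen.
  U = {f}, X ∖ U = {d, e} — both open, so U is clopen.
  U = {d, e}, X ∖ U = {f} — both open, so U is clopen.
  U = {d, f}, X ∖ U = {e} — both open, so U is clopen.
  U = {e, f}, X ∖ U = {d} — both open, so U is clopen.
  U = {d, e, f}, X ∖ U = ∅ — both open, so U is clopen.
Nontrivial clopen(s) exist: e.g. {f}. So (X, τ) is disconnected.
Compute connected components by grouping points that agree on all clopens:
  component: {d}
  component: {e}
  component: {f}


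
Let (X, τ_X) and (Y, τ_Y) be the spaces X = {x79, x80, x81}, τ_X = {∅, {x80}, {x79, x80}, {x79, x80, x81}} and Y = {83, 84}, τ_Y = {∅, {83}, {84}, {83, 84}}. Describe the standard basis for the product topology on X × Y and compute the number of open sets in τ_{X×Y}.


Basis B = {∅ × ∅, {x80} × {83}, {x80} × {84}, {x79, x80} × {83}, {x79, x80} × {84}, {x80} × {83, 84}, {x79, x80, x81} × {83}, {x79, x80, x81} × {84}, {x79, x80} × {83, 84}, {x79, x80, x81} × {83, 84}}; |τ_{X×Y}| = 16.

Enumerate products U × V with U ∈ τ_X, V ∈ τ_Y (deduplicated):
  ∅ × ∅ = {} (∅)
  {x80} × {83} = {(x80,83)}
  {x80} × {84} = {(x80,84)}
  {x79, x80} × {83} = {(x79,83), (x80,83)}
  {x79, x80} × {84} = {(x79,84), (x80,84)}
  {x80} × {83, 84} = {(x80,83), (x80,84)}
  {x79, x80, x81} × {83} = {(x79,83), (x80,83), (x81,83)}
  {x79, x80, x81} × {84} = {(x79,84), (x80,84), (x81,84)}
  {x79, x80} × {83, 84} = {(x79,83), (x79,84), (x80,83), (x80,84)}
  {x79, x80, x81} × {83, 84} = {(x79,83), (x79,84), (x80,83), (x80,84), (x81,83), (x81,84)}
These 10 distinct sets form the basis B.
Close under arbitrary unions to get τ_{X×Y}; counting gives |τ_{X×Y}| = 16.


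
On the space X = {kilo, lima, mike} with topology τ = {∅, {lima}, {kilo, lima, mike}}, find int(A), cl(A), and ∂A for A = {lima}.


int(A) = {lima}, cl(A) = {kilo, lima, mike}, ∂A = {kilo, mike}.

Closed sets in (X, τ) are complements of opens:
  closed(X, τ) = {∅, {kilo, mike}, {kilo, lima, mike}}.
int(A) = ⋃ {U ∈ τ : U ⊆ A}. Opens contained in A: ∅, {lima}.
Taking the union of these: int(A) = {lima}.
cl(A) = ⋂ {C closed : A ⊆ C}. Closed sets containing A: {kilo, lima, mike}.
Intersecting these: cl(A) = {kilo, lima, mike}.
∂A = cl(A) ∖ int(A) = {kilo, lima, mike} ∖ {lima} = {kilo, mike}.


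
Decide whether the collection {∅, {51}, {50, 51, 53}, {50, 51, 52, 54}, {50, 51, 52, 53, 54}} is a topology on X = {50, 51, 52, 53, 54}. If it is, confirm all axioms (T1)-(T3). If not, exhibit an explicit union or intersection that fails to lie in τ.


τ is NOT a topology on X.

Axiom (T1): ∅ ∈ τ? Yes; X ∈ τ? Yes.
Axiom (T2/T3): check pairwise unions and intersections of members of τ.
Counterexample for (T3): {50, 51, 53} ∩ {50, 51, 52, 54} = {50, 51} ∉ τ. Therefore τ is NOT a topology.


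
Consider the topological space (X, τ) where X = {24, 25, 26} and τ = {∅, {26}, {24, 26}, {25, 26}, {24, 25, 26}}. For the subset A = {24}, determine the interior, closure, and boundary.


int(A) = ∅, cl(A) = {24}, ∂A = {24}.

Closed sets in (X, τ) are complements of opens:
  closed(X, τ) = {∅, {24}, {25}, {24, 25}, {24, 25, 26}}.
int(A) = ⋃ {U ∈ τ : U ⊆ A}. Opens contained in A: ∅.
Taking the union of these: int(A) = ∅.
cl(A) = ⋂ {C closed : A ⊆ C}. Closed sets containing A: {24}, {24, 25}, {24, 25, 26}.
Intersecting these: cl(A) = {24}.
∂A = cl(A) ∖ int(A) = {24} ∖ ∅ = {24}.


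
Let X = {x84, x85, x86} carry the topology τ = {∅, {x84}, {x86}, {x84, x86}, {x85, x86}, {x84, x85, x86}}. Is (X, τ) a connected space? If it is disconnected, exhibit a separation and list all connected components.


(X, τ) is disconnected; components = [{x84}, {x85, x86}].

Find clopen sets (U ∈ τ with X ∖ U ∈ τ):
  U = ∅, X ∖ U = {x84, x85, x86} — both open, so U is clopen.
  U = {x84}, X ∖ U = {x85, x86} — both open, so U is clopen.
  U = {x85, x86}, X ∖ U = {x84} — both open, so U is clopen.
  U = {x84, x85, x86}, X ∖ U = ∅ — both open, so U is clopen.
Nontrivial clopen(s) exist: e.g. {x85, x86}. So (X, τ) is disconnected.
Compute connected components by grouping points that agree on all clopens:
  component: {x84}
  component: {x85, x86}


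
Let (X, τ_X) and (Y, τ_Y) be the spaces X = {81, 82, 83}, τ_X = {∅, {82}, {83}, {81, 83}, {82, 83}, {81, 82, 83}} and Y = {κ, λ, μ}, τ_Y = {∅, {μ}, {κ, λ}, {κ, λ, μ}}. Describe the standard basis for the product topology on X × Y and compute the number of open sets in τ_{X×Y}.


Basis B = {∅ × ∅, {82} × {μ}, {83} × {μ}, {81, 83} × {μ}, {82} × {κ, λ}, {82, 83} × {μ}, {83} × {κ, λ}, {81, 82, 83} × {μ}, {82} × {κ, λ, μ}, {83} × {κ, λ, μ}, {81, 83} × {κ, λ}, {82, 83} × {κ, λ}, {81, 83} × {κ, λ, μ}, {81, 82, 83} × {κ, λ}, {82, 83} × {κ, λ, μ}, {81, 82, 83} × {κ, λ, μ}}; |τ_{X×Y}| = 36.

Enumerate products U × V with U ∈ τ_X, V ∈ τ_Y (deduplicated):
  ∅ × ∅ = {} (∅)
  {82} × {μ} = {(82,μ)}
  {83} × {μ} = {(83,μ)}
  {81, 83} × {μ} = {(81,μ), (83,μ)}
  {82} × {κ, λ} = {(82,κ), (82,λ)}
  {82, 83} × {μ} = {(82,μ), (83,μ)}
  {83} × {κ, λ} = {(83,κ), (83,λ)}
  {81, 82, 83} × {μ} = {(81,μ), (82,μ), (83,μ)}
  {82} × {κ, λ, μ} = {(82,κ), (82,λ), (82,μ)}
  {83} × {κ, λ, μ} = {(83,κ), (83,λ), (83,μ)}
  {81, 83} × {κ, λ} = {(81,κ), (81,λ), (83,κ), (83,λ)}
  {82, 83} × {κ, λ} = {(82,κ), (82,λ), (83,κ), (83,λ)}
  {81, 83} × {κ, λ, μ} = {(81,κ), (81,λ), (81,μ), (83,κ), (83,λ), (83,μ)}
  {81, 82, 83} × {κ, λ} = {(81,κ), (81,λ), (82,κ), (82,λ), (83,κ), (83,λ)}
  {82, 83} × {κ, λ, μ} = {(82,κ), (82,λ), (82,μ), (83,κ), (83,λ), (83,μ)}
  {81, 82, 83} × {κ, λ, μ} = {(81,κ), (81,λ), (81,μ), (82,κ), (82,λ), (82,μ), (83,κ), (83,λ), (83,μ)}
These 16 distinct sets form the basis B.
Close under arbitrary unions to get τ_{X×Y}; counting gives |τ_{X×Y}| = 36.


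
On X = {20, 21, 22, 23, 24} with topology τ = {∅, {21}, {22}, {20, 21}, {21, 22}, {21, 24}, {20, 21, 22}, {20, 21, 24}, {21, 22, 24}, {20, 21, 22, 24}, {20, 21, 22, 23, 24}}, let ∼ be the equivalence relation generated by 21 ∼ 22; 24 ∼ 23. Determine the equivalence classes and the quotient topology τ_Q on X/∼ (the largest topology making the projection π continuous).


X/∼ = {[20], [21=22], [23=24]}; |τ_Q| = 4.

Equivalence classes: [20], [21=22], [23=24].
Quotient map π: X → X/∼ sends 20 ↦ [20], 21 ↦ [21=22], 22 ↦ [21=22], 23 ↦ [23=24], 24 ↦ [23=24].
For each subset V ⊆ X/∼, compute π^{-1}(V) ⊆ X and check whether π^{-1}(V) ∈ τ. V is open in τ_Q iff π^{-1}(V) ∈ τ.
  V = {}: π^{-1}(V) = ∅ ∈ τ ✓.
  V = {[20]}: π^{-1}(V) = {20} ∉ τ ✗.
  V = {[21=22]}: π^{-1}(V) = {21, 22} ∈ τ ✓.
  V = {[20], [21=22]}: π^{-1}(V) = {20, 21, 22} ∈ τ ✓.
  V = {[23=24]}: π^{-1}(V) = {23, 24} ∉ τ ✗.
  V = {[20], [23=24]}: π^{-1}(V) = {20, 23, 24} ∉ τ ✗.
  V = {[21=22], [23=24]}: π^{-1}(V) = {21, 22, 23, 24} ∉ τ ✗.
  V = {[20], [21=22], [23=24]}: π^{-1}(V) = {20, 21, 22, 23, 24} ∈ τ ✓.
Open sets in the quotient: τ_Q = {{}, {[21=22]}, {[20], [21=22]}, {[20], [21=22], [23=24]}} (4 elements).


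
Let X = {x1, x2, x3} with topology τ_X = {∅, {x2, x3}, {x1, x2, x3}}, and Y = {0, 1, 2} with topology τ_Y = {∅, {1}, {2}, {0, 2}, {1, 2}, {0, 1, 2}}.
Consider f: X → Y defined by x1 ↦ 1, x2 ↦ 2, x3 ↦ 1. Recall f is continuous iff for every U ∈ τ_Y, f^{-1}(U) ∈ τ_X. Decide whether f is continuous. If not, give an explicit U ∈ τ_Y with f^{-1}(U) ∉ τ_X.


f is NOT continuous.

Compute f^{-1}(U) for each U ∈ τ_Y:
  U = ∅: f^{-1}(U) = ∅ ∈ τ_X ✓.
  U = {1}: f^{-1}(U) = {x1, x3} ∉ τ_X ✗.
  U = {2}: f^{-1}(U) = {x2} ∉ τ_X ✗.
  U = {0, 2}: f^{-1}(U) = {x2} ∉ τ_X ✗.
  U = {1, 2}: f^{-1}(U) = {x1, x2, x3} ∈ τ_X ✓.
  U = {0, 1, 2}: f^{-1}(U) = {x1, x2, x3} ∈ τ_X ✓.
Found U = {1} with f^{-1}(U) = {x1, x3} not in τ_X. Therefore f is NOT continuous.


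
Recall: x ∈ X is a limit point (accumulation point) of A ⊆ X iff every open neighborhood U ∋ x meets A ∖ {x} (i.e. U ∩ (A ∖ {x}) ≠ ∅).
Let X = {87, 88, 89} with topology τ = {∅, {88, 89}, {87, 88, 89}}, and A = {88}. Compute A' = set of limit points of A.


A' = {87, 89}

For each x ∈ X, list the open sets U ∈ τ with x ∈ U, then check whether U ∩ (A ∖ {x}) ≠ ∅ for every such U.
  x = 87: opens ∋ x are {87, 88, 89}; each meets A ∖ {87}, so x IS a limit point.
  x = 88: open {88, 89} ∋ x has {88, 89} ∩ (A ∖ {88}) = ∅, so x is NOT a limit point.
  x = 89: opens ∋ x are {88, 89}, {87, 88, 89}; each meets A ∖ {89}, so x IS a limit point.
Collecting: A' = {87, 89}.


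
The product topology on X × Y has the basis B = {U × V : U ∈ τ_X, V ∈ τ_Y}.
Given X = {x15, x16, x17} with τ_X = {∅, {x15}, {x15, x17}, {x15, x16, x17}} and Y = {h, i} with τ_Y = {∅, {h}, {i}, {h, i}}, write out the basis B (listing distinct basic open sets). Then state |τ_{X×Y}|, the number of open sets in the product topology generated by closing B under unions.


Basis B = {∅ × ∅, {x15} × {h}, {x15} × {i}, {x15} × {h, i}, {x15, x17} × {h}, {x15, x17} × {i}, {x15, x16, x17} × {h}, {x15, x16, x17} × {i}, {x15, x17} × {h, i}, {x15, x16, x17} × {h, i}}; |τ_{X×Y}| = 16.

Enumerate products U × V with U ∈ τ_X, V ∈ τ_Y (deduplicated):
  ∅ × ∅ = {} (∅)
  {x15} × {h} = {(x15,h)}
  {x15} × {i} = {(x15,i)}
  {x15} × {h, i} = {(x15,h), (x15,i)}
  {x15, x17} × {h} = {(x15,h), (x17,h)}
  {x15, x17} × {i} = {(x15,i), (x17,i)}
  {x15, x16, x17} × {h} = {(x15,h), (x16,h), (x17,h)}
  {x15, x16, x17} × {i} = {(x15,i), (x16,i), (x17,i)}
  {x15, x17} × {h, i} = {(x15,h), (x15,i), (x17,h), (x17,i)}
  {x15, x16, x17} × {h, i} = {(x15,h), (x15,i), (x16,h), (x16,i), (x17,h), (x17,i)}
These 10 distinct sets form the basis B.
Close under arbitrary unions to get τ_{X×Y}; counting gives |τ_{X×Y}| = 16.


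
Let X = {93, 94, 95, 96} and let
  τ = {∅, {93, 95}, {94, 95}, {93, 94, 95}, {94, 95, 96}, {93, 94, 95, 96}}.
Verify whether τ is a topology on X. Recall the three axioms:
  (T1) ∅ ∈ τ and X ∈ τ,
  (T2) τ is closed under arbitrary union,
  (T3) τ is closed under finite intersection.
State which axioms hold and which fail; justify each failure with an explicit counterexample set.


τ is NOT a topology on X.

Axiom (T1): ∅ ∈ τ? Yes; X ∈ τ? Yes.
Axiom (T2/T3): check pairwise unions and intersections of members of τ.
Counterexample for (T3): {93, 95} ∩ {94, 95} = {95} ∉ τ. Therefore τ is NOT a topology.


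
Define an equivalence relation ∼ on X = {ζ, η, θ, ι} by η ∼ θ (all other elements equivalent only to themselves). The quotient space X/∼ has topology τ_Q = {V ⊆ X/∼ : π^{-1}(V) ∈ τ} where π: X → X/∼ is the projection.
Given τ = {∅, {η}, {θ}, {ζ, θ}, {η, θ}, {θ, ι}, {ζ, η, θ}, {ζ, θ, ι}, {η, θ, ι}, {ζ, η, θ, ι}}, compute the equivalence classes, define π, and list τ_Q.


X/∼ = {[ζ], [η=θ], [ι]}; |τ_Q| = 5.

Equivalence classes: [ζ], [η=θ], [ι].
Quotient map π: X → X/∼ sends ζ ↦ [ζ], η ↦ [η=θ], θ ↦ [η=θ], ι ↦ [ι].
For each subset V ⊆ X/∼, compute π^{-1}(V) ⊆ X and check whether π^{-1}(V) ∈ τ. V is open in τ_Q iff π^{-1}(V) ∈ τ.
  V = {}: π^{-1}(V) = ∅ ∈ τ ✓.
  V = {[ζ]}: π^{-1}(V) = {ζ} ∉ τ ✗.
  V = {[η=θ]}: π^{-1}(V) = {η, θ} ∈ τ ✓.
  V = {[ζ], [η=θ]}: π^{-1}(V) = {ζ, η, θ} ∈ τ ✓.
  V = {[ι]}: π^{-1}(V) = {ι} ∉ τ ✗.
  V = {[ζ], [ι]}: π^{-1}(V) = {ζ, ι} ∉ τ ✗.
  V = {[η=θ], [ι]}: π^{-1}(V) = {η, θ, ι} ∈ τ ✓.
  V = {[ζ], [η=θ], [ι]}: π^{-1}(V) = {ζ, η, θ, ι} ∈ τ ✓.
Open sets in the quotient: τ_Q = {{}, {[η=θ]}, {[ζ], [η=θ]}, {[η=θ], [ι]}, {[ζ], [η=θ], [ι]}} (5 elements).


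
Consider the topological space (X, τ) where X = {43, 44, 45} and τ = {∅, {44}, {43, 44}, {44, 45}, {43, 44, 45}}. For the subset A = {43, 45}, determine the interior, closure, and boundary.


int(A) = ∅, cl(A) = {43, 45}, ∂A = {43, 45}.

Closed sets in (X, τ) are complements of opens:
  closed(X, τ) = {∅, {43}, {45}, {43, 45}, {43, 44, 45}}.
int(A) = ⋃ {U ∈ τ : U ⊆ A}. Opens contained in A: ∅.
Taking the union of these: int(A) = ∅.
cl(A) = ⋂ {C closed : A ⊆ C}. Closed sets containing A: {43, 45}, {43, 44, 45}.
Intersecting these: cl(A) = {43, 45}.
∂A = cl(A) ∖ int(A) = {43, 45} ∖ ∅ = {43, 45}.


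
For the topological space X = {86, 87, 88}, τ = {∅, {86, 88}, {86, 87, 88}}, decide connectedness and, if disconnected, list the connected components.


(X, τ) is connected.

Find clopen sets (U ∈ τ with X ∖ U ∈ τ):
  U = ∅, X ∖ U = {86, 87, 88} — both open, so U is clopen.
  U = {86, 87, 88}, X ∖ U = ∅ — both open, so U is clopen.
Only trivial clopens (∅ and X) exist, so (X, τ) is connected.
Compute connected components by grouping points that agree on all clopens:
  component: {86, 87, 88}


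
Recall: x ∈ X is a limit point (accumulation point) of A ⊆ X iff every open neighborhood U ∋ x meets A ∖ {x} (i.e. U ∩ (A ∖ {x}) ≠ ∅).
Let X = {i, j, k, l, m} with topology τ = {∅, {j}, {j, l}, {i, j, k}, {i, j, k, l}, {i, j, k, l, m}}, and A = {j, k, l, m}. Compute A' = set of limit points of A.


A' = {i, k, l, m}

For each x ∈ X, list the open sets U ∈ τ with x ∈ U, then check whether U ∩ (A ∖ {x}) ≠ ∅ for every such U.
  x = i: opens ∋ x are {i, j, k}, {i, j, k, l}, {i, j, k, l, m}; each meets A ∖ {i}, so x IS a limit point.
  x = j: open {j} ∋ x has {j} ∩ (A ∖ {j}) = ∅, so x is NOT a limit point.
  x = k: opens ∋ x are {i, j, k}, {i, j, k, l}, {i, j, k, l, m}; each meets A ∖ {k}, so x IS a limit point.
  x = l: opens ∋ x are {j, l}, {i, j, k, l}, {i, j, k, l, m}; each meets A ∖ {l}, so x IS a limit point.
  x = m: opens ∋ x are {i, j, k, l, m}; each meets A ∖ {m}, so x IS a limit point.
Collecting: A' = {i, k, l, m}.


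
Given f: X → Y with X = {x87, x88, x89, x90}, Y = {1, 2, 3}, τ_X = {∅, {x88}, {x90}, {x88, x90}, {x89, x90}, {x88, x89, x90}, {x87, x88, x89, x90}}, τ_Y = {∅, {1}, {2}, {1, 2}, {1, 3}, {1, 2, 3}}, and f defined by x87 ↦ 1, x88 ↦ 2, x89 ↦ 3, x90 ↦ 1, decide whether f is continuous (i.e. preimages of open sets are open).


f is NOT continuous.

Compute f^{-1}(U) for each U ∈ τ_Y:
  U = ∅: f^{-1}(U) = ∅ ∈ τ_X ✓.
  U = {1}: f^{-1}(U) = {x87, x90} ∉ τ_X ✗.
  U = {2}: f^{-1}(U) = {x88} ∈ τ_X ✓.
  U = {1, 2}: f^{-1}(U) = {x87, x88, x90} ∉ τ_X ✗.
  U = {1, 3}: f^{-1}(U) = {x87, x89, x90} ∉ τ_X ✗.
  U = {1, 2, 3}: f^{-1}(U) = {x87, x88, x89, x90} ∈ τ_X ✓.
Found U = {1} with f^{-1}(U) = {x87, x90} not in τ_X. Therefore f is NOT continuous.


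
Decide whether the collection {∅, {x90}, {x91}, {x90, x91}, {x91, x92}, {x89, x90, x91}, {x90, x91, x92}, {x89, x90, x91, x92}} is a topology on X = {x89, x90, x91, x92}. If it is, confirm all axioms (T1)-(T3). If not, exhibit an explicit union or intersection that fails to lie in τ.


τ IS a topology on X.

Axiom (T1): ∅ ∈ τ? Yes; X ∈ τ? Yes.
Axiom (T2/T3): check pairwise unions and intersections of members of τ.
All pairwise intersections and unions checked — each lies in τ. Therefore τ satisfies (T1), (T2), (T3): it IS a topology on X.


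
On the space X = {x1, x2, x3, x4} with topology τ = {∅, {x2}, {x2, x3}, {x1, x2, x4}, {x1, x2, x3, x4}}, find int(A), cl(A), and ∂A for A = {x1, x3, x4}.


int(A) = ∅, cl(A) = {x1, x3, x4}, ∂A = {x1, x3, x4}.

Closed sets in (X, τ) are complements of opens:
  closed(X, τ) = {∅, {x3}, {x1, x4}, {x1, x3, x4}, {x1, x2, x3, x4}}.
int(A) = ⋃ {U ∈ τ : U ⊆ A}. Opens contained in A: ∅.
Taking the union of these: int(A) = ∅.
cl(A) = ⋂ {C closed : A ⊆ C}. Closed sets containing A: {x1, x3, x4}, {x1, x2, x3, x4}.
Intersecting these: cl(A) = {x1, x3, x4}.
∂A = cl(A) ∖ int(A) = {x1, x3, x4} ∖ ∅ = {x1, x3, x4}.


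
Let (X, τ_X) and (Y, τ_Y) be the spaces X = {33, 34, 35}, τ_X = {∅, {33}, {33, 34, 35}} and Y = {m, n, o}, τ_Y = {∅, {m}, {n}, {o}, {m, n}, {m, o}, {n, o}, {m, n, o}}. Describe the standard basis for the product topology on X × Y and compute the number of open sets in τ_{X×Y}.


Basis B = {∅ × ∅, {33} × {m}, {33} × {n}, {33} × {o}, {33} × {m, n}, {33} × {m, o}, {33} × {n, o}, {33} × {m, n, o}, {33, 34, 35} × {m}, {33, 34, 35} × {n}, {33, 34, 35} × {o}, {33, 34, 35} × {m, n}, {33, 34, 35} × {m, o}, {33, 34, 35} × {n, o}, {33, 34, 35} × {m, n, o}}; |τ_{X×Y}| = 27.

Enumerate products U × V with U ∈ τ_X, V ∈ τ_Y (deduplicated):
  ∅ × ∅ = {} (∅)
  {33} × {m} = {(33,m)}
  {33} × {n} = {(33,n)}
  {33} × {o} = {(33,o)}
  {33} × {m, n} = {(33,m), (33,n)}
  {33} × {m, o} = {(33,m), (33,o)}
  {33} × {n, o} = {(33,n), (33,o)}
  {33} × {m, n, o} = {(33,m), (33,n), (33,o)}
  {33, 34, 35} × {m} = {(33,m), (34,m), (35,m)}
  {33, 34, 35} × {n} = {(33,n), (34,n), (35,n)}
  {33, 34, 35} × {o} = {(33,o), (34,o), (35,o)}
  {33, 34, 35} × {m, n} = {(33,m), (33,n), (34,m), (34,n), (35,m), (35,n)}
  {33, 34, 35} × {m, o} = {(33,m), (33,o), (34,m), (34,o), (35,m), (35,o)}
  {33, 34, 35} × {n, o} = {(33,n), (33,o), (34,n), (34,o), (35,n), (35,o)}
  {33, 34, 35} × {m, n, o} = {(33,m), (33,n), (33,o), (34,m), (34,n), (34,o), (35,m), (35,n), (35,o)}
These 15 distinct sets form the basis B.
Close under arbitrary unions to get τ_{X×Y}; counting gives |τ_{X×Y}| = 27.


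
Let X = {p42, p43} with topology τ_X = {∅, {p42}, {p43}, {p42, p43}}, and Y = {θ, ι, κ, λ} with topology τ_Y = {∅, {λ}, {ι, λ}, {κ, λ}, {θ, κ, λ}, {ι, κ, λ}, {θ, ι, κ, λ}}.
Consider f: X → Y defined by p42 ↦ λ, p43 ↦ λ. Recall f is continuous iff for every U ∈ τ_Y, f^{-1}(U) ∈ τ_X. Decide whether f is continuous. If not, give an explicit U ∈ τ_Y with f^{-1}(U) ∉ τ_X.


f IS continuous.

Compute f^{-1}(U) for each U ∈ τ_Y:
  U = ∅: f^{-1}(U) = ∅ ∈ τ_X ✓.
  U = {λ}: f^{-1}(U) = {p42, p43} ∈ τ_X ✓.
  U = {ι, λ}: f^{-1}(U) = {p42, p43} ∈ τ_X ✓.
  U = {κ, λ}: f^{-1}(U) = {p42, p43} ∈ τ_X ✓.
  U = {θ, κ, λ}: f^{-1}(U) = {p42, p43} ∈ τ_X ✓.
  U = {ι, κ, λ}: f^{-1}(U) = {p42, p43} ∈ τ_X ✓.
  U = {θ, ι, κ, λ}: f^{-1}(U) = {p42, p43} ∈ τ_X ✓.
Every preimage lies in τ_X, so f IS continuous.


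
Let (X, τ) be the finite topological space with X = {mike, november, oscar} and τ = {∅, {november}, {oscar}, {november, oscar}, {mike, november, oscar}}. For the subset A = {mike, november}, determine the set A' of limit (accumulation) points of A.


A' = {mike}

For each x ∈ X, list the open sets U ∈ τ with x ∈ U, then check whether U ∩ (A ∖ {x}) ≠ ∅ for every such U.
  x = mike: opens ∋ x are {mike, november, oscar}; each meets A ∖ {mike}, so x IS a limit point.
  x = november: open {november} ∋ x has {november} ∩ (A ∖ {november}) = ∅, so x is NOT a limit point.
  x = oscar: open {oscar} ∋ x has {oscar} ∩ (A ∖ {oscar}) = ∅, so x is NOT a limit point.
Collecting: A' = {mike}.


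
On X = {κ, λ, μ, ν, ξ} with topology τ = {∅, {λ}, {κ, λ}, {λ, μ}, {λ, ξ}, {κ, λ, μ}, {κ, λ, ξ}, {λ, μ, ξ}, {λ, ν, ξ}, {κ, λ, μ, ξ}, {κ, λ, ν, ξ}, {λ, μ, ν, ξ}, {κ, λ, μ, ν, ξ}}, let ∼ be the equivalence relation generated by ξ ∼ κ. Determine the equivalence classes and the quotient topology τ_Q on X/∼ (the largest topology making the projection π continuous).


X/∼ = {[κ=ξ], [λ], [μ], [ν]}; |τ_Q| = 7.

Equivalence classes: [κ=ξ], [λ], [μ], [ν].
Quotient map π: X → X/∼ sends κ ↦ [κ=ξ], λ ↦ [λ], μ ↦ [μ], ν ↦ [ν], ξ ↦ [κ=ξ].
For each subset V ⊆ X/∼, compute π^{-1}(V) ⊆ X and check whether π^{-1}(V) ∈ τ. V is open in τ_Q iff π^{-1}(V) ∈ τ.
  V = {}: π^{-1}(V) = ∅ ∈ τ ✓.
  V = {[κ=ξ]}: π^{-1}(V) = {κ, ξ} ∉ τ ✗.
  V = {[λ]}: π^{-1}(V) = {λ} ∈ τ ✓.
  V = {[κ=ξ], [λ]}: π^{-1}(V) = {κ, λ, ξ} ∈ τ ✓.
  V = {[μ]}: π^{-1}(V) = {μ} ∉ τ ✗.
  V = {[κ=ξ], [μ]}: π^{-1}(V) = {κ, μ, ξ} ∉ τ ✗.
  V = {[λ], [μ]}: π^{-1}(V) = {λ, μ} ∈ τ ✓.
  V = {[κ=ξ], [λ], [μ]}: π^{-1}(V) = {κ, λ, μ, ξ} ∈ τ ✓.
  V = {[ν]}: π^{-1}(V) = {ν} ∉ τ ✗.
  V = {[κ=ξ], [ν]}: π^{-1}(V) = {κ, ν, ξ} ∉ τ ✗.
  V = {[λ], [ν]}: π^{-1}(V) = {λ, ν} ∉ τ ✗.
  V = {[κ=ξ], [λ], [ν]}: π^{-1}(V) = {κ, λ, ν, ξ} ∈ τ ✓.
  V = {[μ], [ν]}: π^{-1}(V) = {μ, ν} ∉ τ ✗.
  V = {[κ=ξ], [μ], [ν]}: π^{-1}(V) = {κ, μ, ν, ξ} ∉ τ ✗.
  V = {[λ], [μ], [ν]}: π^{-1}(V) = {λ, μ, ν} ∉ τ ✗.
  V = {[κ=ξ], [λ], [μ], [ν]}: π^{-1}(V) = {κ, λ, μ, ν, ξ} ∈ τ ✓.
Open sets in the quotient: τ_Q = {{}, {[λ]}, {[κ=ξ], [λ]}, {[λ], [μ]}, {[κ=ξ], [λ], [μ]}, {[κ=ξ], [λ], [ν]}, {[κ=ξ], [λ], [μ], [ν]}} (7 elements).


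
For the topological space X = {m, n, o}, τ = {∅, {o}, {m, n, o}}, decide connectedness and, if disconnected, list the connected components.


(X, τ) is connected.

Find clopen sets (U ∈ τ with X ∖ U ∈ τ):
  U = ∅, X ∖ U = {m, n, o} — both open, so U is clopen.
  U = {m, n, o}, X ∖ U = ∅ — both open, so U is clopen.
Only trivial clopens (∅ and X) exist, so (X, τ) is connected.
Compute connected components by grouping points that agree on all clopens:
  component: {m, n, o}


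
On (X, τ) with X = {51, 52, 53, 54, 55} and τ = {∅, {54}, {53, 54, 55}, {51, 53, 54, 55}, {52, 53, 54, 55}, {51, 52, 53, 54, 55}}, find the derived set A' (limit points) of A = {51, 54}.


A' = {51, 52, 53, 55}

For each x ∈ X, list the open sets U ∈ τ with x ∈ U, then check whether U ∩ (A ∖ {x}) ≠ ∅ for every such U.
  x = 51: opens ∋ x are {51, 53, 54, 55}, {51, 52, 53, 54, 55}; each meets A ∖ {51}, so x IS a limit point.
  x = 52: opens ∋ x are {52, 53, 54, 55}, {51, 52, 53, 54, 55}; each meets A ∖ {52}, so x IS a limit point.
  x = 53: opens ∋ x are {53, 54, 55}, {51, 53, 54, 55}, {52, 53, 54, 55}, {51, 52, 53, 54, 55}; each meets A ∖ {53}, so x IS a limit point.
  x = 54: open {54} ∋ x has {54} ∩ (A ∖ {54}) = ∅, so x is NOT a limit point.
  x = 55: opens ∋ x are {53, 54, 55}, {51, 53, 54, 55}, {52, 53, 54, 55}, {51, 52, 53, 54, 55}; each meets A ∖ {55}, so x IS a limit point.
Collecting: A' = {51, 52, 53, 55}.


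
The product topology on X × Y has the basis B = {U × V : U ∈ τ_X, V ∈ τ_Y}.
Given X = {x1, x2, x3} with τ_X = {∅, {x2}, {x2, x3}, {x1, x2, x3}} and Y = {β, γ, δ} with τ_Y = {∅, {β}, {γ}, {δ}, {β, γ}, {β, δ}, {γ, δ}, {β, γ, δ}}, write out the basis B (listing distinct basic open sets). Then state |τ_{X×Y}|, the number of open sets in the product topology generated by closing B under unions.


Basis B = {∅ × ∅, {x2} × {β}, {x2} × {γ}, {x2} × {δ}, {x2} × {β, γ}, {x2} × {β, δ}, {x2, x3} × {β}, {x2} × {γ, δ}, {x2, x3} × {γ}, {x2, x3} × {δ}, {x1, x2, x3} × {β}, {x1, x2, x3} × {γ}, {x1, x2, x3} × {δ}, {x2} × {β, γ, δ}, {x2, x3} × {β, γ}, {x2, x3} × {β, δ}, {x2, x3} × {γ, δ}, {x1, x2, x3} × {β, γ}, {x1, x2, x3} × {β, δ}, {x1, x2, x3} × {γ, δ}, {x2, x3} × {β, γ, δ}, {x1, x2, x3} × {β, γ, δ}}; |τ_{X×Y}| = 64.

Enumerate products U × V with U ∈ τ_X, V ∈ τ_Y (deduplicated):
  ∅ × ∅ = {} (∅)
  {x2} × {β} = {(x2,β)}
  {x2} × {γ} = {(x2,γ)}
  {x2} × {δ} = {(x2,δ)}
  {x2} × {β, γ} = {(x2,β), (x2,γ)}
  {x2} × {β, δ} = {(x2,β), (x2,δ)}
  {x2, x3} × {β} = {(x2,β), (x3,β)}
  {x2} × {γ, δ} = {(x2,γ), (x2,δ)}
  {x2, x3} × {γ} = {(x2,γ), (x3,γ)}
  {x2, x3} × {δ} = {(x2,δ), (x3,δ)}
  {x1, x2, x3} × {β} = {(x1,β), (x2,β), (x3,β)}
  {x1, x2, x3} × {γ} = {(x1,γ), (x2,γ), (x3,γ)}
  {x1, x2, x3} × {δ} = {(x1,δ), (x2,δ), (x3,δ)}
  {x2} × {β, γ, δ} = {(x2,β), (x2,γ), (x2,δ)}
  {x2, x3} × {β, γ} = {(x2,β), (x2,γ), (x3,β), (x3,γ)}
  {x2, x3} × {β, δ} = {(x2,β), (x2,δ), (x3,β), (x3,δ)}
  {x2, x3} × {γ, δ} = {(x2,γ), (x2,δ), (x3,γ), (x3,δ)}
  {x1, x2, x3} × {β, γ} = {(x1,β), (x1,γ), (x2,β), (x2,γ), (x3,β), (x3,γ)}
  {x1, x2, x3} × {β, δ} = {(x1,β), (x1,δ), (x2,β), (x2,δ), (x3,β), (x3,δ)}
  {x1, x2, x3} × {γ, δ} = {(x1,γ), (x1,δ), (x2,γ), (x2,δ), (x3,γ), (x3,δ)}
  {x2, x3} × {β, γ, δ} = {(x2,β), (x2,γ), (x2,δ), (x3,β), (x3,γ), (x3,δ)}
  {x1, x2, x3} × {β, γ, δ} = {(x1,β), (x1,γ), (x1,δ), (x2,β), (x2,γ), (x2,δ), (x3,β), (x3,γ), (x3,δ)}
These 22 distinct sets form the basis B.
Close under arbitrary unions to get τ_{X×Y}; counting gives |τ_{X×Y}| = 64.


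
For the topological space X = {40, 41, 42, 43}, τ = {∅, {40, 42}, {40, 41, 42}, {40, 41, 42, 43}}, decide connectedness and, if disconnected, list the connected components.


(X, τ) is connected.

Find clopen sets (U ∈ τ with X ∖ U ∈ τ):
  U = ∅, X ∖ U = {40, 41, 42, 43} — both open, so U is clopen.
  U = {40, 41, 42, 43}, X ∖ U = ∅ — both open, so U is clopen.
Only trivial clopens (∅ and X) exist, so (X, τ) is connected.
Compute connected components by grouping points that agree on all clopens:
  component: {40, 41, 42, 43}


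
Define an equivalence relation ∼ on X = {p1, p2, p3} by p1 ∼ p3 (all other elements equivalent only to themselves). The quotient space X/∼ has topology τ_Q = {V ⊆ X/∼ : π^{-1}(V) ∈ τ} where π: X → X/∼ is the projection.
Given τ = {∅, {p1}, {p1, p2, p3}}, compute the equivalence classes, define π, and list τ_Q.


X/∼ = {[p1=p3], [p2]}; |τ_Q| = 2.

Equivalence classes: [p1=p3], [p2].
Quotient map π: X → X/∼ sends p1 ↦ [p1=p3], p2 ↦ [p2], p3 ↦ [p1=p3].
For each subset V ⊆ X/∼, compute π^{-1}(V) ⊆ X and check whether π^{-1}(V) ∈ τ. V is open in τ_Q iff π^{-1}(V) ∈ τ.
  V = {}: π^{-1}(V) = ∅ ∈ τ ✓.
  V = {[p1=p3]}: π^{-1}(V) = {p1, p3} ∉ τ ✗.
  V = {[p2]}: π^{-1}(V) = {p2} ∉ τ ✗.
  V = {[p1=p3], [p2]}: π^{-1}(V) = {p1, p2, p3} ∈ τ ✓.
Open sets in the quotient: τ_Q = {{}, {[p1=p3], [p2]}} (2 elements).


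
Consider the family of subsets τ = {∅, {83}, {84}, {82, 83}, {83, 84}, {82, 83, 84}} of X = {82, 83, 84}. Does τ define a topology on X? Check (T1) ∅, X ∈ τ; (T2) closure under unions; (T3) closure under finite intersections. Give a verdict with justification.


τ IS a topology on X.

Axiom (T1): ∅ ∈ τ? Yes; X ∈ τ? Yes.
Axiom (T2/T3): check pairwise unions and intersections of members of τ.
All pairwise intersections and unions checked — each lies in τ. Therefore τ satisfies (T1), (T2), (T3): it IS a topology on X.


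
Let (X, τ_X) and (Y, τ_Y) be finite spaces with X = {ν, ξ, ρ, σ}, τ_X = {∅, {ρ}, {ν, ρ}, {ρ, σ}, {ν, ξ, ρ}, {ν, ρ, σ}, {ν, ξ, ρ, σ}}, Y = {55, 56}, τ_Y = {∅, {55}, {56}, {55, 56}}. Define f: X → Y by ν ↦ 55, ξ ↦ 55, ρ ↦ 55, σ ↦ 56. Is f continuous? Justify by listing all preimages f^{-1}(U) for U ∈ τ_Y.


f is NOT continuous.

Compute f^{-1}(U) for each U ∈ τ_Y:
  U = ∅: f^{-1}(U) = ∅ ∈ τ_X ✓.
  U = {55}: f^{-1}(U) = {ν, ξ, ρ} ∈ τ_X ✓.
  U = {56}: f^{-1}(U) = {σ} ∉ τ_X ✗.
  U = {55, 56}: f^{-1}(U) = {ν, ξ, ρ, σ} ∈ τ_X ✓.
Found U = {56} with f^{-1}(U) = {σ} not in τ_X. Therefore f is NOT continuous.


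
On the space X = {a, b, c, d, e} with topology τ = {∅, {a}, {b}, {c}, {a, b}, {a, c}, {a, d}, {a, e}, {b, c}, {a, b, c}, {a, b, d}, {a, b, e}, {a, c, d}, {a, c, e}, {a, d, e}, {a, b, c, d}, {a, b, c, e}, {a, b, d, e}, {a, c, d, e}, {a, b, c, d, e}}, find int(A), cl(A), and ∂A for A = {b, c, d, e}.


int(A) = {b, c}, cl(A) = {b, c, d, e}, ∂A = {d, e}.

Closed sets in (X, τ) are complements of opens:
  closed(X, τ) = {∅, {b}, {c}, {d}, {e}, {b, c}, {b, d}, {b, e}, {c, d}, {c, e}, {d, e}, {a, d, e}, {b, c, d}, {b, c, e}, {b, d, e}, {c, d, e}, {a, b, d, e}, {a, c, d, e}, {b, c, d, e}, {a, b, c, d, e}}.
int(A) = ⋃ {U ∈ τ : U ⊆ A}. Opens contained in A: ∅, {b}, {c}, {b, c}.
Taking the union of these: int(A) = {b, c}.
cl(A) = ⋂ {C closed : A ⊆ C}. Closed sets containing A: {b, c, d, e}, {a, b, c, d, e}.
Intersecting these: cl(A) = {b, c, d, e}.
∂A = cl(A) ∖ int(A) = {b, c, d, e} ∖ {b, c} = {d, e}.


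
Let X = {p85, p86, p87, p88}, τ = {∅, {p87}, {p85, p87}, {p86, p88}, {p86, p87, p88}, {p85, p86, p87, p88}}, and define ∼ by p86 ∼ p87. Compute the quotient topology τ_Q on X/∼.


X/∼ = {[p85], [p86=p87], [p88]}; |τ_Q| = 3.

Equivalence classes: [p85], [p86=p87], [p88].
Quotient map π: X → X/∼ sends p85 ↦ [p85], p86 ↦ [p86=p87], p87 ↦ [p86=p87], p88 ↦ [p88].
For each subset V ⊆ X/∼, compute π^{-1}(V) ⊆ X and check whether π^{-1}(V) ∈ τ. V is open in τ_Q iff π^{-1}(V) ∈ τ.
  V = {}: π^{-1}(V) = ∅ ∈ τ ✓.
  V = {[p85]}: π^{-1}(V) = {p85} ∉ τ ✗.
  V = {[p86=p87]}: π^{-1}(V) = {p86, p87} ∉ τ ✗.
  V = {[p85], [p86=p87]}: π^{-1}(V) = {p85, p86, p87} ∉ τ ✗.
  V = {[p88]}: π^{-1}(V) = {p88} ∉ τ ✗.
  V = {[p85], [p88]}: π^{-1}(V) = {p85, p88} ∉ τ ✗.
  V = {[p86=p87], [p88]}: π^{-1}(V) = {p86, p87, p88} ∈ τ ✓.
  V = {[p85], [p86=p87], [p88]}: π^{-1}(V) = {p85, p86, p87, p88} ∈ τ ✓.
Open sets in the quotient: τ_Q = {{}, {[p86=p87], [p88]}, {[p85], [p86=p87], [p88]}} (3 elements).


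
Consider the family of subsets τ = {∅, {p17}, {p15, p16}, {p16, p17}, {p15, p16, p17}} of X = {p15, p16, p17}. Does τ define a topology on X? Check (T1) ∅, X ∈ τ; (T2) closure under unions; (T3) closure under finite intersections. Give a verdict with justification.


τ is NOT a topology on X.

Axiom (T1): ∅ ∈ τ? Yes; X ∈ τ? Yes.
Axiom (T2/T3): check pairwise unions and intersections of members of τ.
Counterexample for (T3): {p15, p16} ∩ {p16, p17} = {p16} ∉ τ. Therefore τ is NOT a topology.


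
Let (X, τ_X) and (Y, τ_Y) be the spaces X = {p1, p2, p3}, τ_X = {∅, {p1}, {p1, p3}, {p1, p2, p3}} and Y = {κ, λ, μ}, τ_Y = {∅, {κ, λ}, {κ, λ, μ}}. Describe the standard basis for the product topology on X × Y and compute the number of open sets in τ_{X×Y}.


Basis B = {∅ × ∅, {p1} × {κ, λ}, {p1} × {κ, λ, μ}, {p1, p3} × {κ, λ}, {p1, p3} × {κ, λ, μ}, {p1, p2, p3} × {κ, λ}, {p1, p2, p3} × {κ, λ, μ}}; |τ_{X×Y}| = 10.

Enumerate products U × V with U ∈ τ_X, V ∈ τ_Y (deduplicated):
  ∅ × ∅ = {} (∅)
  {p1} × {κ, λ} = {(p1,κ), (p1,λ)}
  {p1} × {κ, λ, μ} = {(p1,κ), (p1,λ), (p1,μ)}
  {p1, p3} × {κ, λ} = {(p1,κ), (p1,λ), (p3,κ), (p3,λ)}
  {p1, p3} × {κ, λ, μ} = {(p1,κ), (p1,λ), (p1,μ), (p3,κ), (p3,λ), (p3,μ)}
  {p1, p2, p3} × {κ, λ} = {(p1,κ), (p1,λ), (p2,κ), (p2,λ), (p3,κ), (p3,λ)}
  {p1, p2, p3} × {κ, λ, μ} = {(p1,κ), (p1,λ), (p1,μ), (p2,κ), (p2,λ), (p2,μ), (p3,κ), (p3,λ), (p3,μ)}
These 7 distinct sets form the basis B.
Close under arbitrary unions to get τ_{X×Y}; counting gives |τ_{X×Y}| = 10.


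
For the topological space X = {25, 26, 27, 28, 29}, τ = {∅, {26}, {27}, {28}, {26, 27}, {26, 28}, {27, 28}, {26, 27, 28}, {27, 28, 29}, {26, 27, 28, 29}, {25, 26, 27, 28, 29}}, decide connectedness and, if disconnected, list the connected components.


(X, τ) is connected.

Find clopen sets (U ∈ τ with X ∖ U ∈ τ):
  U = ∅, X ∖ U = {25, 26, 27, 28, 29} — both open, so U is clopen.
  U = {25, 26, 27, 28, 29}, X ∖ U = ∅ — both open, so U is clopen.
Only trivial clopens (∅ and X) exist, so (X, τ) is connected.
Compute connected components by grouping points that agree on all clopens:
  component: {25, 26, 27, 28, 29}


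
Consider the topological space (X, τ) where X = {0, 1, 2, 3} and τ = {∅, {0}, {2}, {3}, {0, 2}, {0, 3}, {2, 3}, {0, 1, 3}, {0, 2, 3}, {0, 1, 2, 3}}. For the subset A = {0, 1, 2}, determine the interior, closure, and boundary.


int(A) = {0, 2}, cl(A) = {0, 1, 2}, ∂A = {1}.

Closed sets in (X, τ) are complements of opens:
  closed(X, τ) = {∅, {1}, {2}, {0, 1}, {1, 2}, {1, 3}, {0, 1, 2}, {0, 1, 3}, {1, 2, 3}, {0, 1, 2, 3}}.
int(A) = ⋃ {U ∈ τ : U ⊆ A}. Opens contained in A: ∅, {0}, {2}, {0, 2}.
Taking the union of these: int(A) = {0, 2}.
cl(A) = ⋂ {C closed : A ⊆ C}. Closed sets containing A: {0, 1, 2}, {0, 1, 2, 3}.
Intersecting these: cl(A) = {0, 1, 2}.
∂A = cl(A) ∖ int(A) = {0, 1, 2} ∖ {0, 2} = {1}.


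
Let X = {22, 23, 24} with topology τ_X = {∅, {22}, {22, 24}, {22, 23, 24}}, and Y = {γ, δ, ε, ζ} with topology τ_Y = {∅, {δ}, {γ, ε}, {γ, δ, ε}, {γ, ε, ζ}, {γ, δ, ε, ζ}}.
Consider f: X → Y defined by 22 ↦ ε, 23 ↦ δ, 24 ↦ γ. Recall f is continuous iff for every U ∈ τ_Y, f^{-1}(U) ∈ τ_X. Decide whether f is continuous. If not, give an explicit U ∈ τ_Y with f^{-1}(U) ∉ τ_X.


f is NOT continuous.

Compute f^{-1}(U) for each U ∈ τ_Y:
  U = ∅: f^{-1}(U) = ∅ ∈ τ_X ✓.
  U = {δ}: f^{-1}(U) = {23} ∉ τ_X ✗.
  U = {γ, ε}: f^{-1}(U) = {22, 24} ∈ τ_X ✓.
  U = {γ, δ, ε}: f^{-1}(U) = {22, 23, 24} ∈ τ_X ✓.
  U = {γ, ε, ζ}: f^{-1}(U) = {22, 24} ∈ τ_X ✓.
  U = {γ, δ, ε, ζ}: f^{-1}(U) = {22, 23, 24} ∈ τ_X ✓.
Found U = {δ} with f^{-1}(U) = {23} not in τ_X. Therefore f is NOT continuous.


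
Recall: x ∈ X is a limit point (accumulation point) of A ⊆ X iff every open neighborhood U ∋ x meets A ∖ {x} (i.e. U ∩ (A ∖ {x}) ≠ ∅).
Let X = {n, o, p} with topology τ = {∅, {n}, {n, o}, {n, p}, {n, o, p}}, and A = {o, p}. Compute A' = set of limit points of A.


A' = ∅

For each x ∈ X, list the open sets U ∈ τ with x ∈ U, then check whether U ∩ (A ∖ {x}) ≠ ∅ for every such U.
  x = n: open {n} ∋ x has {n} ∩ (A ∖ {n}) = ∅, so x is NOT a limit point.
  x = o: open {n, o} ∋ x has {n, o} ∩ (A ∖ {o}) = ∅, so x is NOT a limit point.
  x = p: open {n, p} ∋ x has {n, p} ∩ (A ∖ {p}) = ∅, so x is NOT a limit point.
Collecting: A' = ∅.


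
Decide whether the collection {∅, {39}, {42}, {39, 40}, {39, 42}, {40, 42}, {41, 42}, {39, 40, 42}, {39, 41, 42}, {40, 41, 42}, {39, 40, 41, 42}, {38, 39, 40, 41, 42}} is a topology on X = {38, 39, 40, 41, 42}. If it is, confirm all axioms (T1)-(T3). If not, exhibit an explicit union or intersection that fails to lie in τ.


τ is NOT a topology on X.

Axiom (T1): ∅ ∈ τ? Yes; X ∈ τ? Yes.
Axiom (T2/T3): check pairwise unions and intersections of members of τ.
Counterexample for (T3): {39, 40} ∩ {40, 42} = {40} ∉ τ. Therefore τ is NOT a topology.


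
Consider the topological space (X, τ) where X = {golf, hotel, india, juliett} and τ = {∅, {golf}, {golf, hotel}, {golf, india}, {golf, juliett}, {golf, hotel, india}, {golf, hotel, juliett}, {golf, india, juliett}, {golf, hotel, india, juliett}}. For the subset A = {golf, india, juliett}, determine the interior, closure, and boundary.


int(A) = {golf, india, juliett}, cl(A) = {golf, hotel, india, juliett}, ∂A = {hotel}.

Closed sets in (X, τ) are complements of opens:
  closed(X, τ) = {∅, {hotel}, {india}, {juliett}, {hotel, india}, {hotel, juliett}, {india, juliett}, {hotel, india, juliett}, {golf, hotel, india, juliett}}.
int(A) = ⋃ {U ∈ τ : U ⊆ A}. Opens contained in A: ∅, {golf}, {golf, india}, {golf, juliett}, {golf, india, juliett}.
Taking the union of these: int(A) = {golf, india, juliett}.
cl(A) = ⋂ {C closed : A ⊆ C}. Closed sets containing A: {golf, hotel, india, juliett}.
Intersecting these: cl(A) = {golf, hotel, india, juliett}.
∂A = cl(A) ∖ int(A) = {golf, hotel, india, juliett} ∖ {golf, india, juliett} = {hotel}.


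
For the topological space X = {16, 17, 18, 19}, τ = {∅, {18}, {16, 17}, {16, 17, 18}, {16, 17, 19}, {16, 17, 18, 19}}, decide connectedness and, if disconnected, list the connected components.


(X, τ) is disconnected; components = [{18}, {16, 17, 19}].

Find clopen sets (U ∈ τ with X ∖ U ∈ τ):
  U = ∅, X ∖ U = {16, 17, 18, 19} — both open, so U is clopen.
  U = {18}, X ∖ U = {16, 17, 19} — both open, so U is clopen.
  U = {16, 17, 19}, X ∖ U = {18} — both open, so U is clopen.
  U = {16, 17, 18, 19}, X ∖ U = ∅ — both open, so U is clopen.
Nontrivial clopen(s) exist: e.g. {18}. So (X, τ) is disconnected.
Compute connected components by grouping points that agree on all clopens:
  component: {18}
  component: {16, 17, 19}


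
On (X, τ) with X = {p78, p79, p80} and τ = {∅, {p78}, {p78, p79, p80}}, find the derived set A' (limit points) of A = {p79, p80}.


A' = {p79, p80}

For each x ∈ X, list the open sets U ∈ τ with x ∈ U, then check whether U ∩ (A ∖ {x}) ≠ ∅ for every such U.
  x = p78: open {p78} ∋ x has {p78} ∩ (A ∖ {p78}) = ∅, so x is NOT a limit point.
  x = p79: opens ∋ x are {p78, p79, p80}; each meets A ∖ {p79}, so x IS a limit point.
  x = p80: opens ∋ x are {p78, p79, p80}; each meets A ∖ {p80}, so x IS a limit point.
Collecting: A' = {p79, p80}.
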